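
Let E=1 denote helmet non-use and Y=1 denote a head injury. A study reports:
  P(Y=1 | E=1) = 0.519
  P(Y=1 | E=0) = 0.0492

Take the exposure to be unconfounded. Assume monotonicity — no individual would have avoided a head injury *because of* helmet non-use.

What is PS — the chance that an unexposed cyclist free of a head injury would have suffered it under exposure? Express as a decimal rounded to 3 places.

Let p₁ = 0.519, p₀ = 0.0492.
Under exogeneity and monotonicity, PS = (p₁ − p₀) / (1 − p₀).
PS = (0.519 − 0.0492) / (1 − 0.0492) = 0.4698 / 0.9508 ≈ 0.4941

PS ≈ 0.494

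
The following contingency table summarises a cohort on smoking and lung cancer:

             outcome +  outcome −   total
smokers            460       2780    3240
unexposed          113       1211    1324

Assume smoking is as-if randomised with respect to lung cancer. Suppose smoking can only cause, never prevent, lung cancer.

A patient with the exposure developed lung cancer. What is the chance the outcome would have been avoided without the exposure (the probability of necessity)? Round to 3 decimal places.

p₁ = P(outcome | exposed) = 460/3240 = 0.14198
p₀ = P(outcome | unexposed) = 113/1324 = 0.085347
Under exogeneity and monotonicity, PN = (p₁ − p₀)/p₁.
PN = (0.14198 − 0.085347) / 0.14198 ≈ 0.3989

PN ≈ 0.399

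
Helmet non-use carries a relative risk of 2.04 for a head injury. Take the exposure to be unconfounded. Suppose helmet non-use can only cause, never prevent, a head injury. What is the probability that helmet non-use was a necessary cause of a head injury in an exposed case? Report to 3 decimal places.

Under exogeneity and monotonicity, PN = (RR − 1) / RR = 1 − 1/RR.
PN = (2.04 − 1) / 2.04 = 1.04 / 2.04 ≈ 0.5098

PN ≈ 0.510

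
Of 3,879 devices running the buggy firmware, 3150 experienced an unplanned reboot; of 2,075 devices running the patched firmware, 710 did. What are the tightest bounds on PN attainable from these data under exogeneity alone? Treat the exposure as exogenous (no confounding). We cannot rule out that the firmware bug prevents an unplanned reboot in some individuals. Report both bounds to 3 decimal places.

p₁ = P(outcome | exposed) = 3150/3879 = 0.81206
p₀ = P(outcome | unexposed) = 710/2075 = 0.34217
Under exogeneity alone the bounds on PN are max{0,(p₁−p₀)/p₁} ≤ PN ≤ min{1,(1−p₀)/p₁}.
  lower = (p₁ − p₀)/p₁ = 0.4699 / 0.81206 ≈ 0.5786
  upper = min{1, (1 − p₀)/p₁} = 0.65783 / 0.81206 ≈ 0.8101

0.579 ≤ PN ≤ 0.810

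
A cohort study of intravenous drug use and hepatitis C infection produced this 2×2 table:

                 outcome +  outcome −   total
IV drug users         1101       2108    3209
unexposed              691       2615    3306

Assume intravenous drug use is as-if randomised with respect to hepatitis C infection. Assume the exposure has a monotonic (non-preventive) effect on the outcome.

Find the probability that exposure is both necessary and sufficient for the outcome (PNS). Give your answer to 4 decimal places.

p₁ = P(outcome | exposed) = 1101/3209 = 0.3431
p₀ = P(outcome | unexposed) = 691/3306 = 0.20901
Under exogeneity and monotonicity, PNS = p₁ − p₀.
PNS = 0.3431 − 0.20901 = 0.13408

PNS ≈ 0.1341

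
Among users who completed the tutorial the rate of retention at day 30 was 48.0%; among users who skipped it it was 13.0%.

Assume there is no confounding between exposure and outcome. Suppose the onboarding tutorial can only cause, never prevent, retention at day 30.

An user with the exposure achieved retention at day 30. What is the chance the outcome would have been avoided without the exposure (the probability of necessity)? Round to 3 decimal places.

PN ≈ 0.729

p₁ = 0.48, p₀ = 0.13.
Under exogeneity and monotonicity, PN = (p₁ − p₀) / p₁.
PN = (0.48 − 0.13) / 0.48 = 0.35 / 0.48 ≈ 0.7292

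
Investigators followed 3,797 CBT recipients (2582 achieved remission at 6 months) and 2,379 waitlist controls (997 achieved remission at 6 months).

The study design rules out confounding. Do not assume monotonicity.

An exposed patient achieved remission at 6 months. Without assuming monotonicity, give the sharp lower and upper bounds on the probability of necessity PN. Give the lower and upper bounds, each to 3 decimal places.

p₁ = P(outcome | exposed) = 2582/3797 = 0.68001
p₀ = P(outcome | unexposed) = 997/2379 = 0.41908
Under exogeneity alone the bounds on PN are max{0,(p₁−p₀)/p₁} ≤ PN ≤ min{1,(1−p₀)/p₁}.
  lower = (p₁ − p₀)/p₁ = 0.26093 / 0.68001 ≈ 0.3837
  upper = min{1, (1 − p₀)/p₁} = 0.58092 / 0.68001 ≈ 0.8543

0.384 ≤ PN ≤ 0.854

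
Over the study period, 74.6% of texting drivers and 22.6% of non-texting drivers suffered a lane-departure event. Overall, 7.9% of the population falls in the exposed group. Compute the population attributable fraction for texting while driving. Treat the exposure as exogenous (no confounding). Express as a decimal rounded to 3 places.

PAF ≈ 0.154

p₁ = 0.746, p₀ = 0.226.
Overall risk P(Y=1) = π·p₁ + (1−π)·p₀ = 0.079×0.746 + 0.921×0.226 = 0.26708.
Under exogeneity, PAF = [P(Y=1) − p₀] / P(Y=1).
PAF = (0.26708 − 0.226) / 0.26708 ≈ 0.1538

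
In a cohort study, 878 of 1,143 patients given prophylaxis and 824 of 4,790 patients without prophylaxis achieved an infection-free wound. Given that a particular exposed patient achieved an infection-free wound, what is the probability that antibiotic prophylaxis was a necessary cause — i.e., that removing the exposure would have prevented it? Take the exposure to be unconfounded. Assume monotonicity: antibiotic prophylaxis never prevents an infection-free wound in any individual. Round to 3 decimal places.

PN ≈ 0.776

p₁ = P(outcome | exposed) = 878/1143 = 0.76815
p₀ = P(outcome | unexposed) = 824/4790 = 0.17203
Under exogeneity and monotonicity, PN = (p₁ − p₀) / p₁.
PN = (0.76815 − 0.17203) / 0.76815 = 0.59613 / 0.76815 ≈ 0.7761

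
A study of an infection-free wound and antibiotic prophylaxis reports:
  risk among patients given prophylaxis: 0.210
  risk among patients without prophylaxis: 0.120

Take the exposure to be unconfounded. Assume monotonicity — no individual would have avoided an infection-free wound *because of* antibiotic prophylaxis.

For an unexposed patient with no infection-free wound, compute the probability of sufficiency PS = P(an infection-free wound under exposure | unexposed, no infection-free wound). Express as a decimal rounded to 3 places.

Let p₁ = 0.21, p₀ = 0.12.
Under exogeneity and monotonicity, PS = (p₁ − p₀) / (1 − p₀).
PS = (0.21 − 0.12) / (1 − 0.12) = 0.09 / 0.88 ≈ 0.1023

PS ≈ 0.102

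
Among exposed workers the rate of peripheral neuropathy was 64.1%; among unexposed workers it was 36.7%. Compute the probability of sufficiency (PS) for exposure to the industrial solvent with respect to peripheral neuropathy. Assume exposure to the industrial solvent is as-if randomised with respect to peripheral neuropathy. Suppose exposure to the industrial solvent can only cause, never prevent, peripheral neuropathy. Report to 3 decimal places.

p₁ = 0.641, p₀ = 0.367.
Under exogeneity and monotonicity, PS = (p₁ − p₀) / (1 − p₀).
PS = (0.641 − 0.367) / (1 − 0.367) = 0.274 / 0.633 ≈ 0.4329

PS ≈ 0.433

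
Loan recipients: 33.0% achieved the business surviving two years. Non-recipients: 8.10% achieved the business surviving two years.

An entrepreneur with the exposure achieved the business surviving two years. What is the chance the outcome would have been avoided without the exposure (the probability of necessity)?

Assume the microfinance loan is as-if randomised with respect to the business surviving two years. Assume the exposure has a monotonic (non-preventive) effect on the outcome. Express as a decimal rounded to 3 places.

p₁ = 0.33, p₀ = 0.081.
Under exogeneity and monotonicity, PN = (p₁ − p₀) / p₁.
PN = (0.33 − 0.081) / 0.33 = 0.249 / 0.33 ≈ 0.7545

PN ≈ 0.755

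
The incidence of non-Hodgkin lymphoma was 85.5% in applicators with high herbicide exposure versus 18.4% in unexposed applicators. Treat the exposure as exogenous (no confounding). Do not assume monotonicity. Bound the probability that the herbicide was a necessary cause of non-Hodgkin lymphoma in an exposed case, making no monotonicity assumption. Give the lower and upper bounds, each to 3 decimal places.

0.785 ≤ PN ≤ 0.954

p₁ = 0.855, p₀ = 0.184.
Under exogeneity alone the bounds on PN are max{0,(p₁−p₀)/p₁} ≤ PN ≤ min{1,(1−p₀)/p₁}.
  lower = (p₁ − p₀)/p₁ = 0.671 / 0.855 ≈ 0.7848
  upper = min{1, (1 − p₀)/p₁} = 0.816 / 0.855 ≈ 0.9544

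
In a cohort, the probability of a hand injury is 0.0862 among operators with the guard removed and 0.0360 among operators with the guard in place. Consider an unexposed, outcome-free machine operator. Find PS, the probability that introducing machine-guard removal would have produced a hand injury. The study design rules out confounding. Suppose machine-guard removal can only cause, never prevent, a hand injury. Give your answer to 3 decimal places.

PS ≈ 0.052

Let p₁ = 0.0862, p₀ = 0.036.
Under exogeneity and monotonicity, PS = (p₁ − p₀) / (1 − p₀).
PS = (0.0862 − 0.036) / (1 − 0.036) = 0.0502 / 0.964 ≈ 0.0521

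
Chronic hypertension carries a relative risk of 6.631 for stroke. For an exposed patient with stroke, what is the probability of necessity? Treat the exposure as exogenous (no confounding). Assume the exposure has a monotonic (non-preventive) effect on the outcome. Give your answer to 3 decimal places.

Under exogeneity and monotonicity, PN = (RR − 1) / RR = 1 − 1/RR.
PN = (6.631 − 1) / 6.631 = 5.631 / 6.631 ≈ 0.8492

PN ≈ 0.849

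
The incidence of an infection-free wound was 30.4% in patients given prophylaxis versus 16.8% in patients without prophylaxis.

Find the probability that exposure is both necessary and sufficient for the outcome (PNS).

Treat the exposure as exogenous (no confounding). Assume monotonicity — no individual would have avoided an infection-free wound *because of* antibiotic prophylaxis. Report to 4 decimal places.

PNS ≈ 0.1360

p₁ = 0.304, p₀ = 0.168.
Under exogeneity and monotonicity, PNS = p₁ − p₀.
PNS = 0.304 − 0.168 = 0.136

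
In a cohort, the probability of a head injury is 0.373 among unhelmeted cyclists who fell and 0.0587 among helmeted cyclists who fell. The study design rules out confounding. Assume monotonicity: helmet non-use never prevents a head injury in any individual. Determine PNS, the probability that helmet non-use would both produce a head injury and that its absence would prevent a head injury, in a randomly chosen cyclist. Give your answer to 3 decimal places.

PNS ≈ 0.314

Let p₁ = 0.373, p₀ = 0.0587.
Under exogeneity and monotonicity, PNS = p₁ − p₀.
PNS = 0.373 − 0.0587 = 0.3143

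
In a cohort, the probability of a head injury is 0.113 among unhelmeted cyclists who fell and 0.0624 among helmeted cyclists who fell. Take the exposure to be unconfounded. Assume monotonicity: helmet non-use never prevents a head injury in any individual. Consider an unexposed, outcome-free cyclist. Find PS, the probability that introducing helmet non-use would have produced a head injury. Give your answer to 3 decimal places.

PS ≈ 0.054

Let p₁ = 0.113, p₀ = 0.0624.
Under exogeneity and monotonicity, PS = (p₁ − p₀) / (1 − p₀).
PS = (0.113 − 0.0624) / (1 − 0.0624) = 0.0506 / 0.9376 ≈ 0.0540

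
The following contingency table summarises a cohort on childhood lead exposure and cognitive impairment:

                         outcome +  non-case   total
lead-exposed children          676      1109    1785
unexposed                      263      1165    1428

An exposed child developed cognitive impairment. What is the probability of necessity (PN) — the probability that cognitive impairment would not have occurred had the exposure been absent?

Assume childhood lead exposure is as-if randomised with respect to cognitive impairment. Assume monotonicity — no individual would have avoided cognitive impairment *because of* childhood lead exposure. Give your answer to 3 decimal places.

PN ≈ 0.514

p₁ = P(outcome | exposed) = 676/1785 = 0.37871
p₀ = P(outcome | unexposed) = 263/1428 = 0.18417
Under exogeneity and monotonicity, PN = (p₁ − p₀) / p₁.
PN = (0.37871 − 0.18417) / 0.37871 = 0.19454 / 0.37871 ≈ 0.5137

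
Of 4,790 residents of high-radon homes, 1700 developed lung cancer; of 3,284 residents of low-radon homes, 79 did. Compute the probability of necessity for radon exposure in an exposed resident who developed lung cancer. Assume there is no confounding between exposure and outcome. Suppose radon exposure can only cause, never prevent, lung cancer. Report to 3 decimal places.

PN ≈ 0.932

p₁ = P(outcome | exposed) = 1700/4790 = 0.35491
p₀ = P(outcome | unexposed) = 79/3284 = 0.024056
Under exogeneity and monotonicity, PN = (p₁ − p₀) / p₁.
PN = (0.35491 − 0.024056) / 0.35491 = 0.33085 / 0.35491 ≈ 0.9322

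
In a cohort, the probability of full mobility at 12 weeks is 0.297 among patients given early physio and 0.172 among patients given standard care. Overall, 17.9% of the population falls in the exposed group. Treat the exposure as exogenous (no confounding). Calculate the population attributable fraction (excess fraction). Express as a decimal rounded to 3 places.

PAF ≈ 0.115

Let p₁ = 0.297, p₀ = 0.172.
Overall risk P(Y=1) = π·p₁ + (1−π)·p₀ = 0.179×0.297 + 0.821×0.172 = 0.19437.
Under exogeneity, PAF = [P(Y=1) − p₀] / P(Y=1).
PAF = (0.19437 − 0.172) / 0.19437 ≈ 0.1151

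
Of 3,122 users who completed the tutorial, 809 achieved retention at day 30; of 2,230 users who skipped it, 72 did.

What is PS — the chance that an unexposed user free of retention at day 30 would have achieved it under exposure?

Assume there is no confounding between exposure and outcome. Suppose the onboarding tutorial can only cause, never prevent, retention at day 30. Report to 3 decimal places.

p₁ = P(outcome | exposed) = 809/3122 = 0.25913
p₀ = P(outcome | unexposed) = 72/2230 = 0.032287
Under exogeneity and monotonicity, PS = (p₁ − p₀) / (1 − p₀).
PS = (0.25913 − 0.032287) / (1 − 0.032287) = 0.22684 / 0.96771 ≈ 0.2344

PS ≈ 0.234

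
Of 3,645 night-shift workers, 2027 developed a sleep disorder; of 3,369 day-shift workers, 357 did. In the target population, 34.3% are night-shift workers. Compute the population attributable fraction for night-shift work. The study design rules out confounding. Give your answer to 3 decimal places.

PAF ≈ 0.593

p₁ = P(outcome | exposed) = 2027/3645 = 0.5561
p₀ = P(outcome | unexposed) = 357/3369 = 0.10597
Overall risk P(Y=1) = π·p₁ + (1−π)·p₀ = 0.343×0.5561 + 0.657×0.10597 = 0.26036.
Under exogeneity, PAF = [P(Y=1) − p₀] / P(Y=1).
PAF = (0.26036 − 0.10597) / 0.26036 ≈ 0.5930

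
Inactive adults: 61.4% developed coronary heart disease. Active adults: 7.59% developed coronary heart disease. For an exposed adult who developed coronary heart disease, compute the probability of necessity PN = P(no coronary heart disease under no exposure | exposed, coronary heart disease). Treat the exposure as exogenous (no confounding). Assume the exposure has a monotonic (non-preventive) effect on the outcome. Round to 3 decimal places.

p₁ = 0.614, p₀ = 0.0759.
Under exogeneity and monotonicity, PN = (p₁ − p₀) / p₁.
PN = (0.614 − 0.0759) / 0.614 = 0.5381 / 0.614 ≈ 0.8764

PN ≈ 0.876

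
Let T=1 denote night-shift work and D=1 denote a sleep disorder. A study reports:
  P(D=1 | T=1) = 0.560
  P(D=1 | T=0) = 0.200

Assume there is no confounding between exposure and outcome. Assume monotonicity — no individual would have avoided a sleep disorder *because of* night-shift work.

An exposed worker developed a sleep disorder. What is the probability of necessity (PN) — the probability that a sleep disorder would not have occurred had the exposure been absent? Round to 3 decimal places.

PN ≈ 0.643

Let p₁ = 0.56, p₀ = 0.2.
Under exogeneity and monotonicity, PN = (p₁ − p₀) / p₁.
PN = (0.56 − 0.2) / 0.56 = 0.36 / 0.56 ≈ 0.6429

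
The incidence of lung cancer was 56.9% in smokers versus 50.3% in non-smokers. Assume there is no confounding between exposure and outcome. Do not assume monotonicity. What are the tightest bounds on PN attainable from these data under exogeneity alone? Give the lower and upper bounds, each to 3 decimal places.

p₁ = 0.569, p₀ = 0.503.
Under exogeneity alone the bounds on PN are max{0,(p₁−p₀)/p₁} ≤ PN ≤ min{1,(1−p₀)/p₁}.
  lower = (p₁ − p₀)/p₁ = 0.066 / 0.569 ≈ 0.1160
  upper = min{1, (1 − p₀)/p₁} = 0.497 / 0.569 ≈ 0.8735

0.116 ≤ PN ≤ 0.873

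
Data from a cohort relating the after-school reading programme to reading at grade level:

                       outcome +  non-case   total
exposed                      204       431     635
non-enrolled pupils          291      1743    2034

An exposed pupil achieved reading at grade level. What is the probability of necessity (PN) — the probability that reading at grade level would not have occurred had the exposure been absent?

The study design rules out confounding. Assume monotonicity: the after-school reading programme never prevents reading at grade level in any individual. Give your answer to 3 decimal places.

PN ≈ 0.555

p₁ = P(outcome | exposed) = 204/635 = 0.32126
p₀ = P(outcome | unexposed) = 291/2034 = 0.14307
Under exogeneity and monotonicity, PN = (p₁ − p₀)/p₁.
PN = (0.32126 − 0.14307) / 0.32126 ≈ 0.5547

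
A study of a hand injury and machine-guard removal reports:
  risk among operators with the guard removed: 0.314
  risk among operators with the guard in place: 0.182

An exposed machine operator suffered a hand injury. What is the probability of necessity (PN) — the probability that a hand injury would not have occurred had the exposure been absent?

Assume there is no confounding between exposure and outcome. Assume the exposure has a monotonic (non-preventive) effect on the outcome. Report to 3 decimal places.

PN ≈ 0.420

Let p₁ = 0.314, p₀ = 0.182.
Under exogeneity and monotonicity, PN = (p₁ − p₀) / p₁.
PN = (0.314 − 0.182) / 0.314 = 0.132 / 0.314 ≈ 0.4204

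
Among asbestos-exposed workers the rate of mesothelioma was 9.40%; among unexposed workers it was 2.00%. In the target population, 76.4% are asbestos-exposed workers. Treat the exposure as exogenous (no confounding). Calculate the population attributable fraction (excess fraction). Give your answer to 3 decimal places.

PAF ≈ 0.739

p₁ = 0.094, p₀ = 0.02.
Overall risk P(Y=1) = π·p₁ + (1−π)·p₀ = 0.764×0.094 + 0.236×0.02 = 0.076536.
Under exogeneity, PAF = [P(Y=1) − p₀] / P(Y=1).
PAF = (0.076536 − 0.02) / 0.076536 ≈ 0.7387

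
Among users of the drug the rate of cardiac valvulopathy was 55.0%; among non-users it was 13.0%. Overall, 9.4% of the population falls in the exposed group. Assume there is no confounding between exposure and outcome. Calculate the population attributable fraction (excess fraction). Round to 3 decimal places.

PAF ≈ 0.233

p₁ = 0.55, p₀ = 0.13.
Overall risk P(Y=1) = π·p₁ + (1−π)·p₀ = 0.094×0.55 + 0.906×0.13 = 0.16948.
Under exogeneity, PAF = [P(Y=1) − p₀] / P(Y=1).
PAF = (0.16948 − 0.13) / 0.16948 ≈ 0.2329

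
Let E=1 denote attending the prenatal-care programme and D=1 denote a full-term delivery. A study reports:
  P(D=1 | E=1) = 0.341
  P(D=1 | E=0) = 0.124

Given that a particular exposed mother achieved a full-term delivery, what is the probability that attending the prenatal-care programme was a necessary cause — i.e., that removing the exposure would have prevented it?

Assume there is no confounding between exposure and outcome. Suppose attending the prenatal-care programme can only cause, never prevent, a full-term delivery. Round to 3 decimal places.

PN ≈ 0.636

Let p₁ = 0.341, p₀ = 0.124.
Under exogeneity and monotonicity, PN = (p₁ − p₀) / p₁.
PN = (0.341 − 0.124) / 0.341 = 0.217 / 0.341 ≈ 0.6364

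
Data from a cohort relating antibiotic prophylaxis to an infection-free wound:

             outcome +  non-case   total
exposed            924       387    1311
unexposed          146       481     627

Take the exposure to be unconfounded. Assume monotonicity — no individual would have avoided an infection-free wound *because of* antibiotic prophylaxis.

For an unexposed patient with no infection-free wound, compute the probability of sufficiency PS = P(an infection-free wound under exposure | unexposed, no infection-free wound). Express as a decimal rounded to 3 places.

p₁ = P(outcome | exposed) = 924/1311 = 0.70481
p₀ = P(outcome | unexposed) = 146/627 = 0.23285
Under exogeneity and monotonicity, PS = (p₁ − p₀)/(1 − p₀).
PS = (0.70481 − 0.23285) / 0.76715 ≈ 0.6152

PS ≈ 0.615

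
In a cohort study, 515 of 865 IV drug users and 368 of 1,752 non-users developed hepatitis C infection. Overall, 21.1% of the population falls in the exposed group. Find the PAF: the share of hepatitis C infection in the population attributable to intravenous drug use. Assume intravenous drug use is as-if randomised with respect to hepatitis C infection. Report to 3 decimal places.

PAF ≈ 0.279

p₁ = P(outcome | exposed) = 515/865 = 0.59538
p₀ = P(outcome | unexposed) = 368/1752 = 0.21005
Overall risk P(Y=1) = π·p₁ + (1−π)·p₀ = 0.211×0.59538 + 0.789×0.21005 = 0.29135.
Under exogeneity, PAF = [P(Y=1) − p₀] / P(Y=1).
PAF = (0.29135 − 0.21005) / 0.29135 ≈ 0.2791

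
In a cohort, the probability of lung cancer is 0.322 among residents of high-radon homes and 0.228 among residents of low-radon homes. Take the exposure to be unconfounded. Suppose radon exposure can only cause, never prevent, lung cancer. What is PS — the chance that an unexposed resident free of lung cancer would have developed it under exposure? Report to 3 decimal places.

PS ≈ 0.122

Let p₁ = 0.322, p₀ = 0.228.
Under exogeneity and monotonicity, PS = (p₁ − p₀) / (1 − p₀).
PS = (0.322 − 0.228) / (1 − 0.228) = 0.094 / 0.772 ≈ 0.1218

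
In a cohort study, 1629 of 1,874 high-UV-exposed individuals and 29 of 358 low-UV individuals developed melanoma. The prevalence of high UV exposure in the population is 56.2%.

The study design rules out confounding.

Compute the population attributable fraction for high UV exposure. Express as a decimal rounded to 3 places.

PAF ≈ 0.845

p₁ = P(outcome | exposed) = 1629/1874 = 0.86926
p₀ = P(outcome | unexposed) = 29/358 = 0.081006
Overall risk P(Y=1) = π·p₁ + (1−π)·p₀ = 0.562×0.86926 + 0.438×0.081006 = 0.52401.
Under exogeneity, PAF = [P(Y=1) − p₀] / P(Y=1).
PAF = (0.52401 − 0.081006) / 0.52401 ≈ 0.8454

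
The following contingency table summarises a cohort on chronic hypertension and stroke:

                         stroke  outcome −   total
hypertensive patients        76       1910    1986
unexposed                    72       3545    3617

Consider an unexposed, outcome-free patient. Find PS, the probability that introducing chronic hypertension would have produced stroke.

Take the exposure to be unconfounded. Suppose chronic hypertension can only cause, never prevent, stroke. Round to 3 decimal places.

PS ≈ 0.019

p₁ = P(outcome | exposed) = 76/1986 = 0.038268
p₀ = P(outcome | unexposed) = 72/3617 = 0.019906
Under exogeneity and monotonicity, PS = (p₁ − p₀) / (1 − p₀).
PS = (0.038268 − 0.019906) / (1 − 0.019906) = 0.018362 / 0.98009 ≈ 0.0187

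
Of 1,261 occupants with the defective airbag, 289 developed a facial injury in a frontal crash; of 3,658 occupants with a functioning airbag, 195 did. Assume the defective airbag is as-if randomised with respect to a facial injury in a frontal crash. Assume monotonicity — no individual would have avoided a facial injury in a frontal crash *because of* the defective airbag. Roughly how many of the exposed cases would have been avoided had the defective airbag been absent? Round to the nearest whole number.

p₁ = P(outcome | exposed) = 289/1261 = 0.22918
p₀ = P(outcome | unexposed) = 195/3658 = 0.053308
PN = (p₁ − p₀)/p₁ = (0.22918 − 0.053308) / 0.22918 ≈ 0.76740.
Attributable cases ≈ PN × (exposed cases) = 0.76740 × 289 ≈ 221.78.

about 222 cases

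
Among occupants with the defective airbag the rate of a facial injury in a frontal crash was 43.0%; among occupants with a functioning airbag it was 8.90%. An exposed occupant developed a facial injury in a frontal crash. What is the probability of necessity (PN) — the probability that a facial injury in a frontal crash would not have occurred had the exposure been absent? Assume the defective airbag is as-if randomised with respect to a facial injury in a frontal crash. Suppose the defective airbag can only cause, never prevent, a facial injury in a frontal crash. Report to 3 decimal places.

p₁ = 0.43, p₀ = 0.089.
Under exogeneity and monotonicity, PN = (p₁ − p₀) / p₁.
PN = (0.43 − 0.089) / 0.43 = 0.341 / 0.43 ≈ 0.7930

PN ≈ 0.793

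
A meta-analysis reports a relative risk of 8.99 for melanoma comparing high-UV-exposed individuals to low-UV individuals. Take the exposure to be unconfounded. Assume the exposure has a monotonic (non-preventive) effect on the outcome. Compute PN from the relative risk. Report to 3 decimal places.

PN ≈ 0.889

Under exogeneity and monotonicity, PN = (RR − 1) / RR = 1 − 1/RR.
PN = (8.99 − 1) / 8.99 = 7.99 / 8.99 ≈ 0.8888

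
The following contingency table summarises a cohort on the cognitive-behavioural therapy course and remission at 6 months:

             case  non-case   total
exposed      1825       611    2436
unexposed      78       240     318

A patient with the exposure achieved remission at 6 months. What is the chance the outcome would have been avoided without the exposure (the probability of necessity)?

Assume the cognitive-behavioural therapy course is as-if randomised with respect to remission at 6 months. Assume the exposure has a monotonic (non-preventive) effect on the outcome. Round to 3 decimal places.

PN ≈ 0.673

p₁ = P(outcome | exposed) = 1825/2436 = 0.74918
p₀ = P(outcome | unexposed) = 78/318 = 0.24528
Under exogeneity and monotonicity, PN = (p₁ − p₀)/p₁.
PN = (0.74918 − 0.24528) / 0.74918 ≈ 0.6726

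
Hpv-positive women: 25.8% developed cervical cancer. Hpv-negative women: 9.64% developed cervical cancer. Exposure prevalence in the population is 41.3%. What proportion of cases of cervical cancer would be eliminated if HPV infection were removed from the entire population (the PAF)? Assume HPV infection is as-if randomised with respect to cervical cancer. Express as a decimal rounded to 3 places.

p₁ = 0.258, p₀ = 0.0964.
Overall risk P(Y=1) = π·p₁ + (1−π)·p₀ = 0.413×0.258 + 0.587×0.0964 = 0.16314.
Under exogeneity, PAF = [P(Y=1) − p₀] / P(Y=1).
PAF = (0.16314 − 0.0964) / 0.16314 ≈ 0.4091

PAF ≈ 0.409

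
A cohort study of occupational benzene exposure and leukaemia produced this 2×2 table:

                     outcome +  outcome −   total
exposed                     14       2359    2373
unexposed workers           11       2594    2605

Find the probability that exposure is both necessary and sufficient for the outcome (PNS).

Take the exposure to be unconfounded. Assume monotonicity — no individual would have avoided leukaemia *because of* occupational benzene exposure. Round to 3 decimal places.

PNS ≈ 0.002

p₁ = P(outcome | exposed) = 14/2373 = 0.0058997
p₀ = P(outcome | unexposed) = 11/2605 = 0.0042226
Under exogeneity and monotonicity, PNS = p₁ − p₀.
PNS = 0.0058997 − 0.0042226 = 0.0016771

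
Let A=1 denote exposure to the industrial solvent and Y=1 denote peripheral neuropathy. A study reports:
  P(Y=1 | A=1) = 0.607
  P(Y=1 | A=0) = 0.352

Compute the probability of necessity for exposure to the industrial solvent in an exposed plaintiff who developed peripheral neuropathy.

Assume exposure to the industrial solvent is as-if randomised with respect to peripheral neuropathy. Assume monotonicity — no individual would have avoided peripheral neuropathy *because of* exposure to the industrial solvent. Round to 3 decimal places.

Let p₁ = 0.607, p₀ = 0.352.
Under exogeneity and monotonicity, PN = (p₁ − p₀) / p₁.
PN = (0.607 − 0.352) / 0.607 = 0.255 / 0.607 ≈ 0.4201

PN ≈ 0.420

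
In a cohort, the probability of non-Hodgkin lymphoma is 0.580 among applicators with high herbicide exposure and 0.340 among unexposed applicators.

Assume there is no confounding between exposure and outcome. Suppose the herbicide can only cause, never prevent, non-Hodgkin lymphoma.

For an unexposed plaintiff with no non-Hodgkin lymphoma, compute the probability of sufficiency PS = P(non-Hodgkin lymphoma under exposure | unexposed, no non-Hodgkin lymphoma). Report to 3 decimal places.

Let p₁ = 0.58, p₀ = 0.34.
Under exogeneity and monotonicity, PS = (p₁ − p₀) / (1 − p₀).
PS = (0.58 − 0.34) / (1 − 0.34) = 0.24 / 0.66 ≈ 0.3636

PS ≈ 0.364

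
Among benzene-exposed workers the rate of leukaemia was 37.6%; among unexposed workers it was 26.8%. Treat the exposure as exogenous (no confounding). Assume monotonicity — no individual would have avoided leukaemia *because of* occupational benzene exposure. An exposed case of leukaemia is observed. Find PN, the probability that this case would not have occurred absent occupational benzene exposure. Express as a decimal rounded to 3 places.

PN ≈ 0.287

p₁ = 0.376, p₀ = 0.268.
Under exogeneity and monotonicity, PN = (p₁ − p₀) / p₁.
PN = (0.376 − 0.268) / 0.376 = 0.108 / 0.376 ≈ 0.2872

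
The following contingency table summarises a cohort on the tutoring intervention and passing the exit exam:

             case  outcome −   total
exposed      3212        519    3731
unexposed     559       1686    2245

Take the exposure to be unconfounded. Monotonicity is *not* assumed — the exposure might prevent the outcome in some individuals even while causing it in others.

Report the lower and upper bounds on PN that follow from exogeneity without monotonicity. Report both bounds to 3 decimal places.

0.711 ≤ PN ≤ 0.872

p₁ = P(outcome | exposed) = 3212/3731 = 0.8609
p₀ = P(outcome | unexposed) = 559/2245 = 0.249
Under exogeneity alone the bounds on PN are max{0,(p₁−p₀)/p₁} ≤ PN ≤ min{1,(1−p₀)/p₁}.
  lower = (p₁ − p₀)/p₁ = 0.6119 / 0.8609 ≈ 0.7108
  upper = min{1, (1 − p₀)/p₁} = 0.751 / 0.8609 ≈ 0.8724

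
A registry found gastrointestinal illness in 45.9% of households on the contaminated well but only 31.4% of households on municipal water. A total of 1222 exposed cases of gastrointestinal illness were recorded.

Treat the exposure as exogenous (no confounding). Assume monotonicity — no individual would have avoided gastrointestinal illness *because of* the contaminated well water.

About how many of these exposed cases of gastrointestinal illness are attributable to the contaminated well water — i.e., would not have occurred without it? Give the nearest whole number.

about 386 cases

p₁ = 0.459, p₀ = 0.314.
PN = (p₁ − p₀)/p₁ = (0.459 − 0.314) / 0.459 ≈ 0.31590.
Attributable cases ≈ PN × (exposed cases) = 0.31590 × 1222 ≈ 386.03.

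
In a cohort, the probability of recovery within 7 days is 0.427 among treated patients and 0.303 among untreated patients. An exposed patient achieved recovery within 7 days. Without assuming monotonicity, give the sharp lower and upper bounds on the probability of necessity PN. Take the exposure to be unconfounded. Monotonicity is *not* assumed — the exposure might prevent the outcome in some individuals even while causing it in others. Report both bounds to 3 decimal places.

Let p₁ = 0.427, p₀ = 0.303.
Under exogeneity alone the bounds on PN are max{0,(p₁−p₀)/p₁} ≤ PN ≤ min{1,(1−p₀)/p₁}.
  lower = (p₁ − p₀)/p₁ = 0.124 / 0.427 ≈ 0.2904
  upper = min{1, (1 − p₀)/p₁} = 0.697 / 0.427 ≈ 1.6323 → capped at 1

0.290 ≤ PN ≤ 1.000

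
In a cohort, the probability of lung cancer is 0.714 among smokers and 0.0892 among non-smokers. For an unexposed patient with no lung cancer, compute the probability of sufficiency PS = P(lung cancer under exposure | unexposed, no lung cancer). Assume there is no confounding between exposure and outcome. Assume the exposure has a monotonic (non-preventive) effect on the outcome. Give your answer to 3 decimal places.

PS ≈ 0.686

Let p₁ = 0.714, p₀ = 0.0892.
Under exogeneity and monotonicity, PS = (p₁ − p₀) / (1 − p₀).
PS = (0.714 − 0.0892) / (1 − 0.0892) = 0.6248 / 0.9108 ≈ 0.6860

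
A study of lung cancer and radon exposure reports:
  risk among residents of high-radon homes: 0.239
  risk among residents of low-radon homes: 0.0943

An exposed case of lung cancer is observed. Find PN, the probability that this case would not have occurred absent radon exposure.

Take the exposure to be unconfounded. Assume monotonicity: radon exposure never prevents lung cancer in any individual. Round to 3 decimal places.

PN ≈ 0.605

Let p₁ = 0.239, p₀ = 0.0943.
Under exogeneity and monotonicity, PN = (p₁ − p₀) / p₁.
PN = (0.239 − 0.0943) / 0.239 = 0.1447 / 0.239 ≈ 0.6054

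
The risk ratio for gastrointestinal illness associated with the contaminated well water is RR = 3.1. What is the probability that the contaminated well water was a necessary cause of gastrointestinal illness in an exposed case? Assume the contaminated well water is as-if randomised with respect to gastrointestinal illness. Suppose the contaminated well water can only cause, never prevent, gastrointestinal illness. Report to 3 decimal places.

PN ≈ 0.677

Under exogeneity and monotonicity, PN = (RR − 1) / RR = 1 − 1/RR.
PN = (3.1 − 1) / 3.1 = 2.1 / 3.1 ≈ 0.6774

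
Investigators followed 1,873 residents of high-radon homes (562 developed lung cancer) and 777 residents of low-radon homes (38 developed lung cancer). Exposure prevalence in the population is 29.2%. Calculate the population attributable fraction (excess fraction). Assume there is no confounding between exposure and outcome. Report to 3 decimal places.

PAF ≈ 0.600

p₁ = P(outcome | exposed) = 562/1873 = 0.30005
p₀ = P(outcome | unexposed) = 38/777 = 0.048906
Overall risk P(Y=1) = π·p₁ + (1−π)·p₀ = 0.292×0.30005 + 0.708×0.048906 = 0.12224.
Under exogeneity, PAF = [P(Y=1) − p₀] / P(Y=1).
PAF = (0.12224 − 0.048906) / 0.12224 ≈ 0.5999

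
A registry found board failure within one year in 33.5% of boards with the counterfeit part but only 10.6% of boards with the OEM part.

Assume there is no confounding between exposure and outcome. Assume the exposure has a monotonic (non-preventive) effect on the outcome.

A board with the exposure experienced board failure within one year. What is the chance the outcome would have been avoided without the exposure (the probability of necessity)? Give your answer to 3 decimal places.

p₁ = 0.335, p₀ = 0.106.
Under exogeneity and monotonicity, PN = (p₁ − p₀) / p₁.
PN = (0.335 − 0.106) / 0.335 = 0.229 / 0.335 ≈ 0.6836

PN ≈ 0.684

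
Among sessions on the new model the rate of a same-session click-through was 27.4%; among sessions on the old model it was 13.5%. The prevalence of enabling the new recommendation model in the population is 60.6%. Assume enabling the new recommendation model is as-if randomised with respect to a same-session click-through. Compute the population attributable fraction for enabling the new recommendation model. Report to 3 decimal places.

PAF ≈ 0.384

p₁ = 0.274, p₀ = 0.135.
Overall risk P(Y=1) = π·p₁ + (1−π)·p₀ = 0.606×0.274 + 0.394×0.135 = 0.21923.
Under exogeneity, PAF = [P(Y=1) − p₀] / P(Y=1).
PAF = (0.21923 − 0.135) / 0.21923 ≈ 0.3842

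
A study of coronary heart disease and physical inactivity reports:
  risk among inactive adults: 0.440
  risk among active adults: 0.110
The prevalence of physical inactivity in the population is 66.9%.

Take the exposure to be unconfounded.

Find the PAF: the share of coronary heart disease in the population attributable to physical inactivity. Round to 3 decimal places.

PAF ≈ 0.667

Let p₁ = 0.44, p₀ = 0.11.
Overall risk P(Y=1) = π·p₁ + (1−π)·p₀ = 0.669×0.44 + 0.331×0.11 = 0.33077.
Under exogeneity, PAF = [P(Y=1) − p₀] / P(Y=1).
PAF = (0.33077 − 0.11) / 0.33077 ≈ 0.6674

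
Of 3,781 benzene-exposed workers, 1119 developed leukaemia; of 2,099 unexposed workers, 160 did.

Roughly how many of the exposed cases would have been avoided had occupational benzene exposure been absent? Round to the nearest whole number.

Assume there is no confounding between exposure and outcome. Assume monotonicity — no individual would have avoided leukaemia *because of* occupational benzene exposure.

p₁ = P(outcome | exposed) = 1119/3781 = 0.29595
p₀ = P(outcome | unexposed) = 160/2099 = 0.076227
PN = (p₁ − p₀)/p₁ = (0.29595 − 0.076227) / 0.29595 ≈ 0.74244.
Attributable cases ≈ PN × (exposed cases) = 0.74244 × 1119 ≈ 830.79.

about 831 cases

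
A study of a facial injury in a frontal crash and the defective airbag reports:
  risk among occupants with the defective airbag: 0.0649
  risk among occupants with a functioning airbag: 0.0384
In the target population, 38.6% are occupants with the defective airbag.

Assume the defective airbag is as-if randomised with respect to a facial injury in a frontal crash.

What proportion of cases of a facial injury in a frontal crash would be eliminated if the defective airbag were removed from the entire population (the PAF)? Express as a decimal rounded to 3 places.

Let p₁ = 0.0649, p₀ = 0.0384.
Overall risk P(Y=1) = π·p₁ + (1−π)·p₀ = 0.386×0.0649 + 0.614×0.0384 = 0.048629.
Under exogeneity, PAF = [P(Y=1) − p₀] / P(Y=1).
PAF = (0.048629 − 0.0384) / 0.048629 ≈ 0.2103

PAF ≈ 0.210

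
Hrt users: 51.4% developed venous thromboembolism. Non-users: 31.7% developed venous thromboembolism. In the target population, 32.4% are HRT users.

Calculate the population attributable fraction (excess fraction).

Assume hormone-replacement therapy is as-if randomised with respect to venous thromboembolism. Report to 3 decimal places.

p₁ = 0.514, p₀ = 0.317.
Overall risk P(Y=1) = π·p₁ + (1−π)·p₀ = 0.324×0.514 + 0.676×0.317 = 0.38083.
Under exogeneity, PAF = [P(Y=1) − p₀] / P(Y=1).
PAF = (0.38083 − 0.317) / 0.38083 ≈ 0.1676

PAF ≈ 0.168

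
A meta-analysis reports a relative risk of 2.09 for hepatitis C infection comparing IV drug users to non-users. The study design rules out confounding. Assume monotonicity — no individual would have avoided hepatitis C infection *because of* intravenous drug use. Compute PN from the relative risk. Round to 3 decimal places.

PN ≈ 0.522

Under exogeneity and monotonicity, PN = (RR − 1) / RR = 1 − 1/RR.
PN = (2.09 − 1) / 2.09 = 1.09 / 2.09 ≈ 0.5215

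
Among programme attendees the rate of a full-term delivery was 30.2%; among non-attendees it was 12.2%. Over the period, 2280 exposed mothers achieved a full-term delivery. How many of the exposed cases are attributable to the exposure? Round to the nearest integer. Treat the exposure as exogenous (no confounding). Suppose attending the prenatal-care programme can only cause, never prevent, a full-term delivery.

p₁ = 0.302, p₀ = 0.122.
PN = (p₁ − p₀)/p₁ = (0.302 − 0.122) / 0.302 ≈ 0.59603.
Attributable cases ≈ PN × (exposed cases) = 0.59603 × 2280 ≈ 1358.94.

about 1359 cases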